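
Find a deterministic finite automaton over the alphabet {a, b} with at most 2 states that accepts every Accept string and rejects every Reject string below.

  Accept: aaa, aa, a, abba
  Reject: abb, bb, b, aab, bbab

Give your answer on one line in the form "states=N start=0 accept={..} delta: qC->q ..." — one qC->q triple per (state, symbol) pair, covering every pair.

states=2 start=0 accept={0} delta: 0a->0 0b->1 1a->0 1b->1

State merging on the prefix tree: take the shortest (then alphabetical) example prefix whose next move is undefined and point that move at state 0, else 1, else 2, ...; a target is out if some Accept/Reject pair would then sit in one state with the same input left (inseparable). If every existing state is out, open a new one.
a: 0a undefined. 0a->0: ok.
b: 0b undefined. 0b->0: no, aaa/abb meet in 0. Open state 1: 0b->1.
bb: 1b undefined. 1b->0: no, aaa/abb meet in 0. 1b->1: ok.
bba: 1a undefined. 1a->0: ok.
All examples now run through 2 states with every (state, symbol) defined. Accept strings end in {0}, Reject strings end in {1}; accept={0}.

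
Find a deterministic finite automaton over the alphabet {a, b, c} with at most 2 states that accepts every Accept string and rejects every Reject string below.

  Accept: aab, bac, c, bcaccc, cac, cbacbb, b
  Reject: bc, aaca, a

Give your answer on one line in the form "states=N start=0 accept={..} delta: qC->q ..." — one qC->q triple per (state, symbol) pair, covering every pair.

states=2 start=0 accept={1} delta: 0a->0 0b->1 0c->1 1a->0 1b->0 1c->0

Fold the examples into a partial DFA from state 0: repeatedly fix the first undefined (state, symbol) met by the shortest-then-alphabetical prefix, trying targets in increasing order and rejecting any under which an Accept and a Reject string meet in one state with the same remainder; add a state when all current targets are rejected. Accepting states are where Accept strings end.
a: 0a undefined. 0a->0: ok.
b: 0b undefined. 0b->0: no, aab/a meet in 0. Open state 1: 0b->1.
c: 0c undefined. 0c->0: no, c/aaca meet in 0. 0c->1: ok.
ba: 1a undefined. 1a->0: ok.
bc: 1c undefined. 1c->0: ok.
cb: 1b undefined. 1b->0: ok.
All examples now run through 2 states with every (state, symbol) defined. Accept strings end in {1}, Reject strings end in {0}; accept={1}.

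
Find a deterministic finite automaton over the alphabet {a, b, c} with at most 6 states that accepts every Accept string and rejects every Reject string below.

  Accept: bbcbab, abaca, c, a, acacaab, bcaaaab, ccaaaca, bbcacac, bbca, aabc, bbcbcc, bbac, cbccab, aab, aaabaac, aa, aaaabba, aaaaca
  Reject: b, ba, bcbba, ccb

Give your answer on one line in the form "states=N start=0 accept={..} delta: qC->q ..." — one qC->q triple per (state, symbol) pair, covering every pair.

Grow the machine one transition at a time. Run the examples from 0; the earliest place one falls off (shortest prefix, ties alphabetical) gets sent to the lowest-numbered state that keeps every Accept/Reject pair distinguishable — a pair clashes when both reach the same state with identical unread suffix — and to a fresh state only if none does.
a: 0a undefined. 0a->0: no, aab/b meet in 0 with "b" left. Open state 1: 0a->1.
b: 0b undefined. 0b->0: no, a/ba meet in 1. 0b->1: no, a/b meet in 1. Open state 2: 0b->2.
c: 0c undefined. 0c->0: ok.
aa: 1a undefined. 1a->0: no, aab/b meet in 2. 1a->1: ok.
ab: 1b undefined. 1b->0: no, aaaabba/ba meet in 2 with "a" left. 1b->1: ok.
ac: 1c undefined. 1c->0: ok.
ba: 2a undefined. 2a->0: no, c/ba meet in 0. 2a->1: no, abaca/ba meet in 1. 2a->2: ok.
bb: 2b undefined. 2b->0: ok.
bc: 2c undefined. 2c->0: no, abaca/bcbba meet in 1. 2c->1: no, abaca/bcbba meet in 1. 2c->2: no, bbcbcc/b meet in 2. Open state 3: 2c->3.
bca: 3a undefined. 3a->0: ok.
bcb: 3b undefined. 3b->0: ok.
cbcc: 3c undefined. 3c->0: ok.
All examples now run through 4 states with every (state, symbol) defined. Accept strings end in {0,1}, Reject strings end in {2}; accept={0,1}.

states=4 start=0 accept={0,1} delta: 0a->1 0b->2 0c->0 1a->1 1b->1 1c->0 2a->2 2b->0 2c->3 3a->0 3b->0 3c->0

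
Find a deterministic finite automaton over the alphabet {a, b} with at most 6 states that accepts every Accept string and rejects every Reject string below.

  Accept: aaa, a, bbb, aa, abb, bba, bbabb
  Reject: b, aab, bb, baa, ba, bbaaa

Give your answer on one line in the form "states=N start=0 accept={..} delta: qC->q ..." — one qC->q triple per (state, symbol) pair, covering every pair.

Grow the machine one transition at a time. Run the examples from 0; the earliest place one falls off (shortest prefix, ties alphabetical) gets sent to the lowest-numbered state that keeps every Accept/Reject pair distinguishable — a pair clashes when both reach the same state with identical unread suffix — and to a fresh state only if none does.
a: 0a undefined. 0a->0: no, abb/bb meet in 0 with "bb" left. Open state 1: 0a->1.
b: 0b undefined. 0b->0: no, aaa/bbaaa meet in 1 with "aa" left. 0b->1: no, aaa/baa meet in 1 with "aa" left. Open state 2: 0b->2.
aa: 1a undefined. 1a->0: ok.
ab: 1b undefined. 1b->0: no, abb/b meet in 2. 1b->1: ok.
ba: 2a undefined. 2a->0: no, aaa/baa meet in 1. 2a->1: no, aaa/ba meet in 1. 2a->2: ok.
bb: 2b undefined. 2b->0: no, aaa/bbaaa meet in 1. 2b->1: no, aaa/bb meet in 1. 2b->2: no, bbb/b meet in 2. Open state 3: 2b->3.
bba: 3a undefined. 3a->0: no, aa/bbaaa meet in 0. 3a->1: no, aaa/bbaaa meet in 1. 3a->2: no, bba/b meet in 2. 3a->3: no, bba/bb meet in 3. Open state 4: 3a->4.
bbb: 3b undefined. 3b->0: ok.
bbaa: 4a undefined. 4a->0: no, aaa/bbaaa meet in 1. 4a->1: no, bbb/bbaaa meet in 0. 4a->2: ok.
bbab: 4b undefined. 4b->0: no, bbabb/b meet in 2. 4b->1: ok.
All examples now run through 5 states with every (state, symbol) defined. Accept strings end in {0,1,4}, Reject strings end in {2,3}; accept={0,1,4}.

states=5 start=0 accept={0,1,4} delta: 0a->1 0b->2 1a->0 1b->1 2a->2 2b->3 3a->4 3b->0 4a->2 4b->1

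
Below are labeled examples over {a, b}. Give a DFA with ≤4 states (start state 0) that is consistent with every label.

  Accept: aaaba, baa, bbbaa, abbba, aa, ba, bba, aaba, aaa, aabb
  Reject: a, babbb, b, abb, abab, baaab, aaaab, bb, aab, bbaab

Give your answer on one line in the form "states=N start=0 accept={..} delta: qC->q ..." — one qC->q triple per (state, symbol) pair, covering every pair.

Fold the examples into a partial DFA from state 0: repeatedly fix the first undefined (state, symbol) met by the shortest-then-alphabetical prefix, trying targets in increasing order and rejecting any under which an Accept and a Reject string meet in one state with the same remainder; add a state when all current targets are rejected. Accepting states are where Accept strings end.
a: 0a undefined. 0a->0: no, aa/a meet in 0. Open state 1: 0a->1.
b: 0b undefined. 0b->0: no, ba/a meet in 1. 0b->1: ok.
aa: 1a undefined. 1a->0: no, baa/a meet in 1. 1a->1: no, baa/a meet in 1. Open state 2: 1a->2.
ab: 1b undefined. 1b->0: no, abbba/a meet in 1. 1b->1: ok.
aaa: 2a undefined. 2a->0: ok.
aab: 2b undefined. 2b->0: no, baa/abab meet in 0. 2b->1: no, aabb/a meet in 1. 2b->2: no, aaaba/babbb meet in 2. Open state 3: 2b->3.
aaba: 3a undefined. 3a->0: ok.
aabb: 3b undefined. 3b->0: ok.
All examples now run through 4 states with every (state, symbol) defined. Accept strings end in {0,2}, Reject strings end in {1,3}; accept={0,2}.

states=4 start=0 accept={0,2} delta: 0a->1 0b->1 1a->2 1b->1 2a->0 2b->3 3a->0 3b->0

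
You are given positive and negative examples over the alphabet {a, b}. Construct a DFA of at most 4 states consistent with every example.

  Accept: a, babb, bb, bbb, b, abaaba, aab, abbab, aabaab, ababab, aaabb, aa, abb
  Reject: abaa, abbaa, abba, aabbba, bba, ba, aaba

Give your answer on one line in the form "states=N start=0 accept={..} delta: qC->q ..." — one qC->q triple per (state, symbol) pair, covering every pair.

Grow the machine one transition at a time. Run the examples from 0; the earliest place one falls off (shortest prefix, ties alphabetical) gets sent to the lowest-numbered state that keeps every Accept/Reject pair distinguishable — a pair clashes when both reach the same state with identical unread suffix — and to a fresh state only if none does.
a: 0a undefined. 0a->0: ok.
b: 0b undefined. 0b->0: no, a/abaa meet in 0. Open state 1: 0b->1.
ba: 1a undefined. 1a->0: no, a/abaa meet in 0. 1a->1: no, b/abaa meet in 1. Open state 2: 1a->2.
bb: 1b undefined. 1b->0: no, a/abbaa meet in 0. 1b->1: ok.
bab: 2b undefined. 2b->0: ok.
abaa: 2a undefined. 2a->0: no, a/abaa meet in 0. 2a->1: no, babb/abaa meet in 1. 2a->2: ok.
All examples now run through 3 states with every (state, symbol) defined. Accept strings end in {0,1}, Reject strings end in {2}; accept={0,1}.

states=3 start=0 accept={0,1} delta: 0a->0 0b->1 1a->2 1b->1 2a->2 2b->0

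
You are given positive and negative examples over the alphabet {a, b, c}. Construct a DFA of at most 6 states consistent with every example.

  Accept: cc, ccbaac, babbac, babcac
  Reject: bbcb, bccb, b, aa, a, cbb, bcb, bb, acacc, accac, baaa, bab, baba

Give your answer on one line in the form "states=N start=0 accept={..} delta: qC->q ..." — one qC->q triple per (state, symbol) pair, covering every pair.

State merging on the prefix tree: take the shortest (then alphabetical) example prefix whose next move is undefined and point that move at state 0, else 1, else 2, ...; a target is out if some Accept/Reject pair would then sit in one state with the same input left (inseparable). If every existing state is out, open a new one.
a: 0a undefined. 0a->0: ok.
b: 0b undefined. 0b->0: ok.
c: 0c undefined. 0c->0: no, cc/bbcb meet in 0. Open state 1: 0c->1.
cb: 1b undefined. 1b->0: ok.
cc: 1c undefined. 1c->0: no, cc/bbcb meet in 0. 1c->1: no, babcac/accac meet in 1 with "ac" left. Open state 2: 1c->2.
aca: 1a undefined. 1a->0: no, cc/acacc meet in 2. 1a->1: ok.
ccb: 2b undefined. 2b->0: ok.
acca: 2a undefined. 2a->0: no, ccbaac/accac meet in 1. 2a->1: no, cc/accac meet in 2. 2a->2: ok.
acacc: 2c undefined. 2c->0: ok.
All examples now run through 3 states with every (state, symbol) defined. Accept strings end in {1,2}, Reject strings end in {0}; accept={1,2}.

states=3 start=0 accept={1,2} delta: 0a->0 0b->0 0c->1 1a->1 1b->0 1c->2 2a->2 2b->0 2c->0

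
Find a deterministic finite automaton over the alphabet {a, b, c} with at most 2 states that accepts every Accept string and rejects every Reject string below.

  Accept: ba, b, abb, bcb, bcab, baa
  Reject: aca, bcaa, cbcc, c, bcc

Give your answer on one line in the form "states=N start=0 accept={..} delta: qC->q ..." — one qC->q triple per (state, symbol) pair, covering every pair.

State merging on the prefix tree: take the shortest (then alphabetical) example prefix whose next move is undefined and point that move at state 0, else 1, else 2, ...; a target is out if some Accept/Reject pair would then sit in one state with the same input left (inseparable). If every existing state is out, open a new one.
a: 0a undefined. 0a->0: ok.
b: 0b undefined. 0b->0: ok.
c: 0c undefined. 0c->0: no, ba/aca meet in 0. Open state 1: 0c->1.
cb: 1b undefined. 1b->0: ok.
aca: 1a undefined. 1a->0: no, ba/aca meet in 0. 1a->1: ok.
bcc: 1c undefined. 1c->0: no, ba/cbcc meet in 0. 1c->1: ok.
All examples now run through 2 states with every (state, symbol) defined. Accept strings end in {0}, Reject strings end in {1}; accept={0}.

states=2 start=0 accept={0} delta: 0a->0 0b->0 0c->1 1a->1 1b->0 1c->1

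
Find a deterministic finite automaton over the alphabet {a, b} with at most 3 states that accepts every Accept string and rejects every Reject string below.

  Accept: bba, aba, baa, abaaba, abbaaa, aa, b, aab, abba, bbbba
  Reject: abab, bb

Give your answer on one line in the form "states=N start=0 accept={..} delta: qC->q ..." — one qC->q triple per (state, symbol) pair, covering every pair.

states=3 start=0 accept={0,1} delta: 0a->0 0b->1 1a->1 1b->2 2a->0 2b->0

State merging on the prefix tree: take the shortest (then alphabetical) example prefix whose next move is undefined and point that move at state 0, else 1, else 2, ...; a target is out if some Accept/Reject pair would then sit in one state with the same input left (inseparable). If every existing state is out, open a new one.
a: 0a undefined. 0a->0: ok.
b: 0b undefined. 0b->0: no, bba/abab meet in 0. Open state 1: 0b->1.
ba: 1a undefined. 1a->0: no, b/abab meet in 1. 1a->1: ok.
bb: 1b undefined. 1b->0: no, bba/abab meet in 0. 1b->1: no, bba/abab meet in 1. Open state 2: 1b->2.
bba: 2a undefined. 2a->0: ok.
bbb: 2b undefined. 2b->0: ok.
All examples now run through 3 states with every (state, symbol) defined. Accept strings end in {0,1}, Reject strings end in {2}; accept={0,1}.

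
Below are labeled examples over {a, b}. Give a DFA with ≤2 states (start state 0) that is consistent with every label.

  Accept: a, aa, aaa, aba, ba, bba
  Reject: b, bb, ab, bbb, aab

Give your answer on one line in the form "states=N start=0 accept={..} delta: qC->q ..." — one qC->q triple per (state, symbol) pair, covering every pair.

Grow the machine one transition at a time. Run the examples from 0; the earliest place one falls off (shortest prefix, ties alphabetical) gets sent to the lowest-numbered state that keeps every Accept/Reject pair distinguishable — a pair clashes when both reach the same state with identical unread suffix — and to a fresh state only if none does.
a: 0a undefined. 0a->0: ok.
b: 0b undefined. 0b->0: no, a/b meet in 0. Open state 1: 0b->1.
ba: 1a undefined. 1a->0: ok.
bb: 1b undefined. 1b->0: no, a/bb meet in 0. 1b->1: ok.
All examples now run through 2 states with every (state, symbol) defined. Accept strings end in {0}, Reject strings end in {1}; accept={0}.

states=2 start=0 accept={0} delta: 0a->0 0b->1 1a->0 1b->1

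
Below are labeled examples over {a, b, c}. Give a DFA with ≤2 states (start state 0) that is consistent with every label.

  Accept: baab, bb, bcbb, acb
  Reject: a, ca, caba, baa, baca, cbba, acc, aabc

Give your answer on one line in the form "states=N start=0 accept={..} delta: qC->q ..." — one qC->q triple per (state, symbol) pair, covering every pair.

states=2 start=0 accept={1} delta: 0a->0 0b->1 0c->0 1a->0 1b->1 1c->0

State merging on the prefix tree: take the shortest (then alphabetical) example prefix whose next move is undefined and point that move at state 0, else 1, else 2, ...; a target is out if some Accept/Reject pair would then sit in one state with the same input left (inseparable). If every existing state is out, open a new one.
a: 0a undefined. 0a->0: ok.
b: 0b undefined. 0b->0: no, baab/a meet in 0. Open state 1: 0b->1.
c: 0c undefined. 0c->0: ok.
ba: 1a undefined. 1a->0: ok.
bb: 1b undefined. 1b->0: no, bb/a meet in 0. 1b->1: ok.
bc: 1c undefined. 1c->0: ok.
All examples now run through 2 states with every (state, symbol) defined. Accept strings end in {1}, Reject strings end in {0}; accept={1}.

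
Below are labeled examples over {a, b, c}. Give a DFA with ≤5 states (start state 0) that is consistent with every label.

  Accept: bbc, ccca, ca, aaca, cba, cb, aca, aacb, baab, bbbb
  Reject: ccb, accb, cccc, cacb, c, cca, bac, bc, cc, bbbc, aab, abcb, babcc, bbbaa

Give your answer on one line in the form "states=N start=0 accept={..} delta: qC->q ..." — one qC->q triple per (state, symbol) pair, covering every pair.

Grow the machine one transition at a time. Run the examples from 0; the earliest place one falls off (shortest prefix, ties alphabetical) gets sent to the lowest-numbered state that keeps every Accept/Reject pair distinguishable — a pair clashes when both reach the same state with identical unread suffix — and to a fresh state only if none does.
a: 0a undefined. 0a->0: ok.
b: 0b undefined. 0b->0: no, bbc/c meet in 0 with "c" left. Open state 1: 0b->1.
c: 0c undefined. 0c->0: no, ccca/cccc meet in 0. 0c->1: ok.
ba: 1a undefined. 1a->0: no, cb/cacb meet in 1 with "b" left. 1a->1: no, ca/c meet in 1. Open state 2: 1a->2.
bb: 1b undefined. 1b->0: no, bbc/c meet in 1. 1b->1: no, bbc/bc meet in 1 with "c" left. 1b->2: no, bbc/bac meet in 2 with "c" left. Open state 3: 1b->3.
bc: 1c undefined. 1c->0: ok.
baa: 2a undefined. 2a->0: no, baab/ccb meet in 1. 2a->1: ok.
bab: 2b undefined. 2b->0: ok.
bac: 2c undefined. 2c->0: ok.
bbb: 3b undefined. 3b->0: no, bbbb/ccb meet in 1. 3b->1: ok.
bbc: 3c undefined. 3c->0: no, bbc/cccc meet in 0. 3c->1: no, bbc/ccb meet in 1. 3c->2: ok.
cba: 3a undefined. 3a->0: no, cba/cccc meet in 0. 3a->1: no, cba/ccb meet in 1. 3a->2: ok.
All examples now run through 4 states with every (state, symbol) defined. Accept strings end in {2,3}, Reject strings end in {0,1}; accept={2,3}.

states=4 start=0 accept={2,3} delta: 0a->0 0b->1 0c->1 1a->2 1b->3 1c->0 2a->1 2b->0 2c->0 3a->2 3b->1 3c->2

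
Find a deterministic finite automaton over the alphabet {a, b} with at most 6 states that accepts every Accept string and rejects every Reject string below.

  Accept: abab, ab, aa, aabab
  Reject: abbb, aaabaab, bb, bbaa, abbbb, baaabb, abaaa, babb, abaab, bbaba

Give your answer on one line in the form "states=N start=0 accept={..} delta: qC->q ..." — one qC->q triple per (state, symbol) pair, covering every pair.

states=4 start=0 accept={0,1} delta: 0a->0 0b->1 1a->2 1b->3 2a->1 2b->1 3a->3 3b->3

Fold the examples into a partial DFA from state 0: repeatedly fix the first undefined (state, symbol) met by the shortest-then-alphabetical prefix, trying targets in increasing order and rejecting any under which an Accept and a Reject string meet in one state with the same remainder; add a state when all current targets are rejected. Accepting states are where Accept strings end.
a: 0a undefined. 0a->0: ok.
b: 0b undefined. 0b->0: no, abab/abbb meet in 0. Open state 1: 0b->1.
ba: 1a undefined. 1a->0: no, abab/aaabaab meet in 1. 1a->1: no, abab/aaabaab meet in 1 with "b" left. Open state 2: 1a->2.
bb: 1b undefined. 1b->0: no, ab/abbb meet in 1. 1b->1: no, ab/abbb meet in 1. 1b->2: no, abab/abbb meet in 2 with "b" left. Open state 3: 1b->3.
baa: 2a undefined. 2a->0: no, ab/aaabaab meet in 1. 2a->1: ok.
bab: 2b undefined. 2b->0: no, ab/baaabb meet in 1. 2b->1: ok.
bba: 3a undefined. 3a->0: no, aa/bbaa meet in 0. 3a->1: no, abab/bbaba meet in 1. 3a->2: no, abab/bbaa meet in 1. 3a->3: ok.
abbb: 3b undefined. 3b->0: no, abab/abbbb meet in 1. 3b->1: no, abab/abbb meet in 1. 3b->2: no, abab/abbbb meet in 1. 3b->3: ok.
All examples now run through 4 states with every (state, symbol) defined. Accept strings end in {0,1}, Reject strings end in {2,3}; accept={0,1}.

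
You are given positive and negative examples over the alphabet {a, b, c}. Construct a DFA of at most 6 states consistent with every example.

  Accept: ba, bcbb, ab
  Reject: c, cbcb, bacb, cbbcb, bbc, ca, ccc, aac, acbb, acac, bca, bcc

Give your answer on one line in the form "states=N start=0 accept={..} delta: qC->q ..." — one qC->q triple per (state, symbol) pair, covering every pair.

states=3 start=0 accept={1} delta: 0a->0 0b->1 0c->0 1a->1 1b->2 1c->2 2a->0 2b->0 2c->2

State merging on the prefix tree: take the shortest (then alphabetical) example prefix whose next move is undefined and point that move at state 0, else 1, else 2, ...; a target is out if some Accept/Reject pair would then sit in one state with the same input left (inseparable). If every existing state is out, open a new one.
a: 0a undefined. 0a->0: ok.
b: 0b undefined. 0b->0: no, bcbb/acbb meet in 0 with "cbb" left. Open state 1: 0b->1.
c: 0c undefined. 0c->0: ok.
ba: 1a undefined. 1a->0: no, ba/c meet in 0. 1a->1: ok.
bb: 1b undefined. 1b->0: no, ba/cbbcb meet in 1. 1b->1: no, ba/acbb meet in 1. Open state 2: 1b->2.
bc: 1c undefined. 1c->0: no, ba/cbcb meet in 1. 1c->1: no, ba/bca meet in 1. 1c->2: ok.
bbc: 2c undefined. 2c->0: no, ba/cbbcb meet in 1. 2c->1: no, ba/bbc meet in 1. 2c->2: ok.
bca: 2a undefined. 2a->0: ok.
bcb: 2b undefined. 2b->0: ok.
All examples now run through 3 states with every (state, symbol) defined. Accept strings end in {1}, Reject strings end in {0,2}; accept={1}.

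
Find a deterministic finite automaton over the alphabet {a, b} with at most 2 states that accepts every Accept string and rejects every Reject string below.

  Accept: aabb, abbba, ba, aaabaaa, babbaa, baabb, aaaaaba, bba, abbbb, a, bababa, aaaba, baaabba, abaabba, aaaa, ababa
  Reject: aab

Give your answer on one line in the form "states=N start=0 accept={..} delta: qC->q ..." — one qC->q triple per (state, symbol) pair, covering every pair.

states=2 start=0 accept={0} delta: 0a->0 0b->1 1a->0 1b->0

Grow the machine one transition at a time. Run the examples from 0; the earliest place one falls off (shortest prefix, ties alphabetical) gets sent to the lowest-numbered state that keeps every Accept/Reject pair distinguishable — a pair clashes when both reach the same state with identical unread suffix — and to a fresh state only if none does.
a: 0a undefined. 0a->0: ok.
b: 0b undefined. 0b->0: no, aabb/aab meet in 0. Open state 1: 0b->1.
ba: 1a undefined. 1a->0: ok.
bb: 1b undefined. 1b->0: ok.
All examples now run through 2 states with every (state, symbol) defined. Accept strings end in {0}, Reject strings end in {1}; accept={0}.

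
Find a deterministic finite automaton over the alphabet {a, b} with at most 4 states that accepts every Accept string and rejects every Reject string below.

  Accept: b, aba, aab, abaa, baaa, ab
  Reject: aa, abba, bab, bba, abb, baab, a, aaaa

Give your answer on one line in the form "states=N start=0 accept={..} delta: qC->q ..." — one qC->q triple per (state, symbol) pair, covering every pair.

Fold the examples into a partial DFA from state 0: repeatedly fix the first undefined (state, symbol) met by the shortest-then-alphabetical prefix, trying targets in increasing order and rejecting any under which an Accept and a Reject string meet in one state with the same remainder; add a state when all current targets are rejected. Accepting states are where Accept strings end.
a: 0a undefined. 0a->0: ok.
b: 0b undefined. 0b->0: no, b/aa meet in 0. Open state 1: 0b->1.
ba: 1a undefined. 1a->0: no, b/bab meet in 1. 1a->1: ok.
bb: 1b undefined. 1b->0: ok.
All examples now run through 2 states with every (state, symbol) defined. Accept strings end in {1}, Reject strings end in {0}; accept={1}.

states=2 start=0 accept={1} delta: 0a->0 0b->1 1a->1 1b->0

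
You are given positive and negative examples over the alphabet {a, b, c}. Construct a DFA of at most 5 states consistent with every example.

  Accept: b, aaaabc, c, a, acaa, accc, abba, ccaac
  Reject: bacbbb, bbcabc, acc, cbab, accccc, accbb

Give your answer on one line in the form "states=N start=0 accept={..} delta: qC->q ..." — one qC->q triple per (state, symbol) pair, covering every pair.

states=3 start=0 accept={0,1} delta: 0a->0 0b->0 0c->1 1a->2 1b->2 1c->2 2a->1 2b->1 2c->0

Grow the machine one transition at a time. Run the examples from 0; the earliest place one falls off (shortest prefix, ties alphabetical) gets sent to the lowest-numbered state that keeps every Accept/Reject pair distinguishable — a pair clashes when both reach the same state with identical unread suffix — and to a fresh state only if none does.
a: 0a undefined. 0a->0: ok.
b: 0b undefined. 0b->0: ok.
c: 0c undefined. 0c->0: no, b/bacbbb meet in 0. Open state 1: 0c->1.
cb: 1b undefined. 1b->0: no, b/bacbbb meet in 0. 1b->1: no, aaaabc/bacbbb meet in 1. Open state 2: 1b->2.
cc: 1c undefined. 1c->0: no, b/acc meet in 0. 1c->1: no, aaaabc/acc meet in 1. 1c->2: ok.
aca: 1a undefined. 1a->0: no, aaaabc/bbcabc meet in 1. 1a->1: no, accc/bbcabc meet in 2 with "c" left. 1a->2: ok.
cba: 2a undefined. 2a->0: no, b/cbab meet in 0. 2a->1: ok.
accb: 2b undefined. 2b->0: no, b/bacbbb meet in 0. 2b->1: ok.
accc: 2c undefined. 2c->0: ok.
All examples now run through 3 states with every (state, symbol) defined. Accept strings end in {0,1}, Reject strings end in {2}; accept={0,1}.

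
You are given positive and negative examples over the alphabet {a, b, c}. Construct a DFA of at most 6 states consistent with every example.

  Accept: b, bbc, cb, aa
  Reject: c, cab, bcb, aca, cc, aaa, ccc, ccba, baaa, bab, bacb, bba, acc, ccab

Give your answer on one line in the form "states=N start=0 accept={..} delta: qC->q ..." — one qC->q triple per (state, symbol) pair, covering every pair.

states=6 start=0 accept={0,1,3} delta: 0a->1 0b->1 0c->2 1a->3 1b->4 1c->3 2a->1 2b->0 2c->5 3a->4 3b->2 3c->4 4a->2 4b->2 4c->0 5a->1 5b->3 5c->2

State merging on the prefix tree: take the shortest (then alphabetical) example prefix whose next move is undefined and point that move at state 0, else 1, else 2, ...; a target is out if some Accept/Reject pair would then sit in one state with the same input left (inseparable). If every existing state is out, open a new one.
a: 0a undefined. 0a->0: no, aa/aaa meet in 0. Open state 1: 0a->1.
b: 0b undefined. 0b->0: no, bbc/c meet in 0 with "c" left. 0b->1: ok.
c: 0c undefined. 0c->0: no, aa/ccba meet in 1 with "a" left. 0c->1: no, b/c meet in 1. Open state 2: 0c->2.
aa: 1a undefined. 1a->0: no, b/aaa meet in 1. 1a->1: no, b/aaa meet in 1. 1a->2: no, cb/bab meet in 2 with "b" left. Open state 3: 1a->3.
ac: 1c undefined. 1c->0: no, b/bcb meet in 1. 1c->1: no, b/acc meet in 1. 1c->2: no, cb/bcb meet in 2 with "b" left. 1c->3: ok.
bb: 1b undefined. 1b->0: no, b/bba meet in 1. 1b->1: no, bbc/bba meet in 3. 1b->2: no, bbc/cc meet in 2 with "c" left. 1b->3: no, bbc/acc meet in 3 with "c" left. Open state 4: 1b->4.
ca: 2a undefined. 2a->0: no, b/cab meet in 1. 2a->1: ok.
cb: 2b undefined. 2b->0: ok.
cc: 2c undefined. 2c->0: no, cb/cc meet in 0. 2c->1: no, b/cc meet in 1. 2c->2: no, b/ccba meet in 1. 2c->3: no, aa/cc meet in 3. 2c->4: no, bbc/ccc meet in 4 with "c" left. Open state 5: 2c->5.
aaa: 3a undefined. 3a->0: no, b/baaa meet in 1. 3a->1: no, b/aca meet in 1. 3a->2: no, b/baaa meet in 1. 3a->3: no, aa/aca meet in 3. 3a->4: ok.
acc: 3c undefined. 3c->0: no, b/bacb meet in 1. 3c->1: no, b/acc meet in 1. 3c->2: no, cb/bacb meet in 0. 3c->3: no, aa/acc meet in 3. 3c->4: ok.
bab: 3b undefined. 3b->0: no, cb/bcb meet in 0. 3b->1: no, b/bcb meet in 1. 3b->2: ok.
bba: 4a undefined. 4a->0: no, cb/baaa meet in 0. 4a->1: no, b/baaa meet in 1. 4a->2: ok.
bbc: 4c undefined. 4c->0: ok.
cca: 5a undefined. 5a->0: no, b/ccab meet in 1. 5a->1: ok.
ccb: 5b undefined. 5b->0: no, b/ccba meet in 1. 5b->1: no, aa/ccba meet in 3. 5b->2: no, b/ccba meet in 1. 5b->3: ok.
ccc: 5c undefined. 5c->0: no, bbc/ccc meet in 0. 5c->1: no, b/ccc meet in 1. 5c->2: ok.
bacb: 4b undefined. 4b->0: no, bbc/bacb meet in 0. 4b->1: no, b/bacb meet in 1. 4b->2: ok.
All examples now run through 6 states with every (state, symbol) defined. Accept strings end in {0,1,3}, Reject strings end in {2,4,5}; accept={0,1,3}.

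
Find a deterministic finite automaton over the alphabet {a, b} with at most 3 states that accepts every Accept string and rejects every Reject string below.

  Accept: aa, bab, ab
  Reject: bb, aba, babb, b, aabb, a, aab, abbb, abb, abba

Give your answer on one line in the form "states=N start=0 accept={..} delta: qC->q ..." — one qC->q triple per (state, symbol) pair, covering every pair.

Fold the examples into a partial DFA from state 0: repeatedly fix the first undefined (state, symbol) met by the shortest-then-alphabetical prefix, trying targets in increasing order and rejecting any under which an Accept and a Reject string meet in one state with the same remainder; add a state when all current targets are rejected. Accepting states are where Accept strings end.
a: 0a undefined. 0a->0: no, aa/a meet in 0. Open state 1: 0a->1.
b: 0b undefined. 0b->0: ok.
aa: 1a undefined. 1a->0: no, aa/bb meet in 0. 1a->1: no, aa/a meet in 1. Open state 2: 1a->2.
ab: 1b undefined. 1b->0: no, bab/bb meet in 0. 1b->1: no, aa/aba meet in 2. 1b->2: ok.
aab: 2b undefined. 2b->0: ok.
aba: 2a undefined. 2a->0: ok.
All examples now run through 3 states with every (state, symbol) defined. Accept strings end in {2}, Reject strings end in {0,1}; accept={2}.

states=3 start=0 accept={2} delta: 0a->1 0b->0 1a->2 1b->2 2a->0 2b->0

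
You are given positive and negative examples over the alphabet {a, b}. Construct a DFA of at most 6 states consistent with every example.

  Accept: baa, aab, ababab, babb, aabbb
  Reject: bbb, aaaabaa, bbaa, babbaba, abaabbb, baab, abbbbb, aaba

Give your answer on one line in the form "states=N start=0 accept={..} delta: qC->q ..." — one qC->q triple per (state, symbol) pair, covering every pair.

states=6 start=0 accept={0,4,5} delta: 0a->1 0b->1 1a->2 1b->3 2a->0 2b->4 3a->0 3b->1 4a->1 4b->5 5a->0 5b->0

Grow the machine one transition at a time. Run the examples from 0; the earliest place one falls off (shortest prefix, ties alphabetical) gets sent to the lowest-numbered state that keeps every Accept/Reject pair distinguishable — a pair clashes when both reach the same state with identical unread suffix — and to a fresh state only if none does.
a: 0a undefined. 0a->0: no, baa/aaaabaa meet in 0 with "baa" left. Open state 1: 0a->1.
b: 0b undefined. 0b->0: no, baa/bbaa meet in 1 with "a" left. 0b->1: ok.
aa: 1a undefined. 1a->0: no, baa/aaaabaa meet in 1. 1a->1: no, aab/baab meet in 1 with "b" left. Open state 2: 1a->2.
ab: 1b undefined. 1b->0: no, ababab/abbbbb meet in 0. 1b->1: no, baa/bbaa meet in 2 with "a" left. 1b->2: no, aab/bbb meet in 2 with "b" left. Open state 3: 1b->3.
aaa: 2a undefined. 2a->0: ok.
aab: 2b undefined. 2b->0: no, babb/babbaba meet in 1. 2b->1: no, aab/baab meet in 1. 2b->2: no, baa/aaba meet in 0. 2b->3: no, babb/bbb meet in 3 with "b" left. Open state 4: 2b->4.
aba: 3a undefined. 3a->0: ok.
abb: 3b undefined. 3b->0: no, baa/bbb meet in 0. 3b->1: ok.
aaba: 4a undefined. 4a->0: no, baa/aaba meet in 0. 4a->1: ok.
aabb: 4b undefined. 4b->0: no, baa/babbaba meet in 0. 4b->1: no, babb/bbb meet in 1. 4b->2: no, babb/babbaba meet in 2. 4b->3: no, babb/abaabbb meet in 3. 4b->4: no, baa/babbaba meet in 0. Open state 5: 4b->5.
aabbb: 5b undefined. 5b->0: ok.
babba: 5a undefined. 5a->0: ok.
All examples now run through 6 states with every (state, symbol) defined. Accept strings end in {0,4,5}, Reject strings end in {1,2,3}; accept={0,4,5}.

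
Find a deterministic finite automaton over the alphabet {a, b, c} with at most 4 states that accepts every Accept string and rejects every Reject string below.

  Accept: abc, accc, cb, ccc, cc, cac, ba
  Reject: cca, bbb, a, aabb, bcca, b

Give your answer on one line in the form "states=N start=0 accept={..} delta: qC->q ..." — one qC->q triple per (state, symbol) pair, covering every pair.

states=3 start=0 accept={2} delta: 0a->0 0b->1 0c->2 1a->2 1b->0 1c->2 2a->0 2b->2 2c->2

Fold the examples into a partial DFA from state 0: repeatedly fix the first undefined (state, symbol) met by the shortest-then-alphabetical prefix, trying targets in increasing order and rejecting any under which an Accept and a Reject string meet in one state with the same remainder; add a state when all current targets are rejected. Accepting states are where Accept strings end.
a: 0a undefined. 0a->0: ok.
b: 0b undefined. 0b->0: no, ba/bbb meet in 0. Open state 1: 0b->1.
c: 0c undefined. 0c->0: no, accc/cca meet in 0. 0c->1: no, cb/aabb meet in 1 with "b" left. Open state 2: 0c->2.
ba: 1a undefined. 1a->0: no, ba/a meet in 0. 1a->1: no, ba/b meet in 1. 1a->2: ok.
bb: 1b undefined. 1b->0: ok.
bc: 1c undefined. 1c->0: no, abc/a meet in 0. 1c->1: no, abc/bbb meet in 1. 1c->2: ok.
ca: 2a undefined. 2a->0: ok.
cb: 2b undefined. 2b->0: no, cb/a meet in 0. 2b->1: no, cb/bbb meet in 1. 2b->2: ok.
cc: 2c undefined. 2c->0: no, cc/cca meet in 0. 2c->1: no, abc/cca meet in 2. 2c->2: ok.
All examples now run through 3 states with every (state, symbol) defined. Accept strings end in {2}, Reject strings end in {0,1}; accept={2}.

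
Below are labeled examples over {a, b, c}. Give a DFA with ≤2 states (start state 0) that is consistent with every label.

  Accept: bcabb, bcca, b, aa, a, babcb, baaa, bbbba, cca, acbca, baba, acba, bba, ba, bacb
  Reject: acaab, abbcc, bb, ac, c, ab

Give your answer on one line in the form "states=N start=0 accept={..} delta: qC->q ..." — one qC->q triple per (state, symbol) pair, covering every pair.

Fold the examples into a partial DFA from state 0: repeatedly fix the first undefined (state, symbol) met by the shortest-then-alphabetical prefix, trying targets in increasing order and rejecting any under which an Accept and a Reject string meet in one state with the same remainder; add a state when all current targets are rejected. Accepting states are where Accept strings end.
a: 0a undefined. 0a->0: no, b/ab meet in 0 with "b" left. Open state 1: 0a->1.
b: 0b undefined. 0b->0: no, b/bb meet in 0. 0b->1: ok.
c: 0c undefined. 0c->0: ok.
aa: 1a undefined. 1a->0: no, aa/c meet in 0. 1a->1: ok.
ab: 1b undefined. 1b->0: ok.
ac: 1c undefined. 1c->0: ok.
All examples now run through 2 states with every (state, symbol) defined. Accept strings end in {1}, Reject strings end in {0}; accept={1}.

states=2 start=0 accept={1} delta: 0a->1 0b->1 0c->0 1a->1 1b->0 1c->0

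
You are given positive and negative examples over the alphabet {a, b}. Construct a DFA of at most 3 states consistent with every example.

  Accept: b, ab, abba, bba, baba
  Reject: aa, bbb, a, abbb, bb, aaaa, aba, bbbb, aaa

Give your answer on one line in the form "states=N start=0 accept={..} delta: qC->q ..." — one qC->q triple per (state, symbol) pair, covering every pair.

Fold the examples into a partial DFA from state 0: repeatedly fix the first undefined (state, symbol) met by the shortest-then-alphabetical prefix, trying targets in increasing order and rejecting any under which an Accept and a Reject string meet in one state with the same remainder; add a state when all current targets are rejected. Accepting states are where Accept strings end.
a: 0a undefined. 0a->0: ok.
b: 0b undefined. 0b->0: no, b/aa meet in 0. Open state 1: 0b->1.
ba: 1a undefined. 1a->0: no, baba/aa meet in 0. 1a->1: no, b/aba meet in 1. Open state 2: 1a->2.
bb: 1b undefined. 1b->0: no, b/bbb meet in 1. 1b->1: no, b/bbb meet in 1. 1b->2: ok.
bab: 2b undefined. 2b->0: no, b/bbbb meet in 1. 2b->1: no, b/bbb meet in 1. 2b->2: ok.
bba: 2a undefined. 2a->0: no, abba/aa meet in 0. 2a->1: ok.
All examples now run through 3 states with every (state, symbol) defined. Accept strings end in {1}, Reject strings end in {0,2}; accept={1}.

states=3 start=0 accept={1} delta: 0a->0 0b->1 1a->2 1b->2 2a->1 2b->2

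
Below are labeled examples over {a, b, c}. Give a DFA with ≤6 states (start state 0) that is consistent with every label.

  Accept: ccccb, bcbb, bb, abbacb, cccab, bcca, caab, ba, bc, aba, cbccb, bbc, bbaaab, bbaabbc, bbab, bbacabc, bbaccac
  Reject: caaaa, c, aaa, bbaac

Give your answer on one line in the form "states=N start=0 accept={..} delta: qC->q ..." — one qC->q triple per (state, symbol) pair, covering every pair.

Fold the examples into a partial DFA from state 0: repeatedly fix the first undefined (state, symbol) met by the shortest-then-alphabetical prefix, trying targets in increasing order and rejecting any under which an Accept and a Reject string meet in one state with the same remainder; add a state when all current targets are rejected. Accepting states are where Accept strings end.
a: 0a undefined. 0a->0: ok.
b: 0b undefined. 0b->0: no, bb/aaa meet in 0. Open state 1: 0b->1.
c: 0c undefined. 0c->0: ok.
ba: 1a undefined. 1a->0: no, ba/caaaa meet in 0. 1a->1: ok.
bb: 1b undefined. 1b->0: no, bb/caaaa meet in 0. 1b->1: no, bc/bbaac meet in 1 with "c" left. Open state 2: 1b->2.
bc: 1c undefined. 1c->0: no, bcca/caaaa meet in 0. 1c->1: ok.
bba: 2a undefined. 2a->0: no, bbaccac/caaaa meet in 0. 2a->1: no, ccccb/bbaac meet in 1. 2a->2: no, bbc/bbaac meet in 2 with "c" left. Open state 3: 2a->3.
bbc: 2c undefined. 2c->0: no, bbc/caaaa meet in 0. 2c->1: ok.
bbaa: 3a undefined. 3a->0: ok.
bbab: 3b undefined. 3b->0: no, bbab/caaaa meet in 0. 3b->1: ok.
bbac: 3c undefined. 3c->0: no, bbaccac/caaaa meet in 0. 3c->1: ok.
bcbb: 2b undefined. 2b->0: no, bcbb/caaaa meet in 0. 2b->1: ok.
All examples now run through 4 states with every (state, symbol) defined. Accept strings end in {1,2}, Reject strings end in {0}; accept={1,2}.

states=4 start=0 accept={1,2} delta: 0a->0 0b->1 0c->0 1a->1 1b->2 1c->1 2a->3 2b->1 2c->1 3a->0 3b->1 3c->1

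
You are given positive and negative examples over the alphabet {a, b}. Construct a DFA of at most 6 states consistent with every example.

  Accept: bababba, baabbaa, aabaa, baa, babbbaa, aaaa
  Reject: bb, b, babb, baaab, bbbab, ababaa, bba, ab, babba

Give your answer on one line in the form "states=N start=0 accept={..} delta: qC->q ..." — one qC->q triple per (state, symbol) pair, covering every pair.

Fold the examples into a partial DFA from state 0: repeatedly fix the first undefined (state, symbol) met by the shortest-then-alphabetical prefix, trying targets in increasing order and rejecting any under which an Accept and a Reject string meet in one state with the same remainder; add a state when all current targets are rejected. Accepting states are where Accept strings end.
a: 0a undefined. 0a->0: ok.
b: 0b undefined. 0b->0: no, bababba/bb meet in 0. Open state 1: 0b->1.
ba: 1a undefined. 1a->0: no, bababba/bba meet in 1 with "ba" left. 1a->1: no, aabaa/b meet in 1. Open state 2: 1a->2.
bb: 1b undefined. 1b->0: no, aaaa/bb meet in 0. 1b->1: ok.
baa: 2a undefined. 2a->0: ok.
bab: 2b undefined. 2b->0: no, bababba/bba meet in 2. 2b->1: no, bababba/bba meet in 2. 2b->2: no, bababba/babb meet in 2. Open state 3: 2b->3.
baba: 3a undefined. 3a->0: no, bababba/bba meet in 2. 3a->1: no, bababba/ababaa meet in 2. 3a->2: no, bababba/babba meet in 3 with "ba" left. 3a->3: ok.
babb: 3b undefined. 3b->0: no, bababba/bba meet in 2. 3b->1: no, bababba/bba meet in 2. 3b->2: no, bababba/bbbab meet in 3. 3b->3: no, bababba/babb meet in 3. Open state 4: 3b->4.
babba: 4a undefined. 4a->0: no, baabbaa/babba meet in 0. 4a->1: ok.
babbb: 4b undefined. 4b->0: ok.
All examples now run through 5 states with every (state, symbol) defined. Accept strings end in {0}, Reject strings end in {1,2,3,4}; accept={0}.

states=5 start=0 accept={0} delta: 0a->0 0b->1 1a->2 1b->1 2a->0 2b->3 3a->3 3b->4 4a->1 4b->0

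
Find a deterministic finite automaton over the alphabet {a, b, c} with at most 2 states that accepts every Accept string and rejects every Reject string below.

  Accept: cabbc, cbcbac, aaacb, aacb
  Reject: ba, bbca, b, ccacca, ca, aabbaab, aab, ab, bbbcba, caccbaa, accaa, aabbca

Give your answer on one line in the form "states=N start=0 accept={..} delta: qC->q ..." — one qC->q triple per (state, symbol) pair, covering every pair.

Fold the examples into a partial DFA from state 0: repeatedly fix the first undefined (state, symbol) met by the shortest-then-alphabetical prefix, trying targets in increasing order and rejecting any under which an Accept and a Reject string meet in one state with the same remainder; add a state when all current targets are rejected. Accepting states are where Accept strings end.
a: 0a undefined. 0a->0: ok.
b: 0b undefined. 0b->0: ok.
c: 0c undefined. 0c->0: no, cabbc/ba meet in 0. Open state 1: 0c->1.
ca: 1a undefined. 1a->0: ok.
cb: 1b undefined. 1b->0: no, aaacb/ba meet in 0. 1b->1: ok.
cc: 1c undefined. 1c->0: ok.
All examples now run through 2 states with every (state, symbol) defined. Accept strings end in {1}, Reject strings end in {0}; accept={1}.

states=2 start=0 accept={1} delta: 0a->0 0b->0 0c->1 1a->0 1b->1 1c->0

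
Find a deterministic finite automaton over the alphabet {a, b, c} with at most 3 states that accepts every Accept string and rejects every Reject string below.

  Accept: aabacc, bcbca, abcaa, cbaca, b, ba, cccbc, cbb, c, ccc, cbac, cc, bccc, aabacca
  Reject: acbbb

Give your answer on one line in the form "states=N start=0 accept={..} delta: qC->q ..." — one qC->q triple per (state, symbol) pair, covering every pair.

Fold the examples into a partial DFA from state 0: repeatedly fix the first undefined (state, symbol) met by the shortest-then-alphabetical prefix, trying targets in increasing order and rejecting any under which an Accept and a Reject string meet in one state with the same remainder; add a state when all current targets are rejected. Accepting states are where Accept strings end.
a: 0a undefined. 0a->0: ok.
b: 0b undefined. 0b->0: ok.
c: 0c undefined. 0c->0: no, aabacc/acbbb meet in 0. Open state 1: 0c->1.
cb: 1b undefined. 1b->0: no, b/acbbb meet in 0. 1b->1: no, cbb/acbbb meet in 1. Open state 2: 1b->2.
cc: 1c undefined. 1c->0: ok.
cba: 2a undefined. 2a->0: ok.
cbb: 2b undefined. 2b->0: no, aabacc/acbbb meet in 0. 2b->1: ok.
abca: 1a undefined. 1a->0: ok.
bcbc: 2c undefined. 2c->0: ok.
All examples now run through 3 states with every (state, symbol) defined. Accept strings end in {0,1}, Reject strings end in {2}; accept={0,1}.

states=3 start=0 accept={0,1} delta: 0a->0 0b->0 0c->1 1a->0 1b->2 1c->0 2a->0 2b->1 2c->0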